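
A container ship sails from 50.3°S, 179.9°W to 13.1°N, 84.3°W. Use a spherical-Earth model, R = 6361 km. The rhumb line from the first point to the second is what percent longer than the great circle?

2.1%

Great circle: σ = 1.8081 rad → d_gc = Rσ = 11501.4 km
Rhumb: Δφ = +1.1065, Δλ = +1.6685, Δψ = +1.2495, q = Δφ/Δψ = 0.8856 → d_rh = R√(Δφ²+q²Δλ²) = 11742.5 km
Excess = (11742.5 − 11501.4) / 11501.4 = 241.1 / 11501.4 = 2.10% ≈ 2.1%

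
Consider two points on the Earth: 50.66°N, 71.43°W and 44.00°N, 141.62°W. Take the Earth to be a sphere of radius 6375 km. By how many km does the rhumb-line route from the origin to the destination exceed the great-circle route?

191 km

Great circle: cos σ = sin φ₁ sin φ₂ + cos φ₁ cos φ₂ cos Δλ,  σ = 0.8068 rad → d_gc = 5143.6 km
Rhumb line: Δψ = -0.1718, q = Δφ/Δψ = 0.6765, d_rh = R√(Δφ²+q²Δλ²) = 5334.9 km
Excess = 5334.9 − 5143.6 = 191.3 ≈ 191 km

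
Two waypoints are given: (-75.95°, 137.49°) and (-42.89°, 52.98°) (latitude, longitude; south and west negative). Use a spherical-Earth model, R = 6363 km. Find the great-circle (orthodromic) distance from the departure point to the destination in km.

Haversine: a = sin²(Δφ/2)+cos φ₁ cos φ₂ sin²(Δλ/2) = 0.16138;  σ = 2·atan2(√a,√(1−a))
σ = 47.371° → d = Rσ = 6363·0.82678 = 5261 km

5261 km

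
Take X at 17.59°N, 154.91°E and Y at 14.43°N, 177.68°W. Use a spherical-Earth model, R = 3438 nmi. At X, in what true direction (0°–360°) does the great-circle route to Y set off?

92.9°

N = sin Δλ·cos φ₂ = +0.4458;  D = cos φ₁ sin φ₂ − sin φ₁ cos φ₂ cos Δλ = -0.0223
initial course = atan2(N, D) = 92.86°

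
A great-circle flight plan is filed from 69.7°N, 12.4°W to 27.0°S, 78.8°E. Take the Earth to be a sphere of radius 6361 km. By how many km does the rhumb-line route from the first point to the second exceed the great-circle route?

Great circle: cos σ = sin φ₁ sin φ₂ + cos φ₁ cos φ₂ cos Δλ,  σ = 2.0178 rad → d_gc = 12835.2 km
Rhumb line: Δψ = -2.2099, q = Δφ/Δψ = 0.7637, d_rh = R√(Δφ²+q²Δλ²) = 13230.5 km
Excess = 13230.5 − 12835.2 = 395.3 ≈ 395 km

395 km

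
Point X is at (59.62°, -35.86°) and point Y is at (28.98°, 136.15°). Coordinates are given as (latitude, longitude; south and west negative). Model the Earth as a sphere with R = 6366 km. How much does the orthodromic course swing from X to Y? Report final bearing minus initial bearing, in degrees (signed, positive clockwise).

+169.0°

Initial bearing θ₁ = atan2(sin Δλ cos φ₂, cos φ₁ sin φ₂ − sin φ₁ cos φ₂ cos Δλ) = 6.99°
Final bearing θ₂ = (initial bearing from the destination back to the start) + 180° = 175.97°
Δθ = θ₂ − θ₁ = +169.0°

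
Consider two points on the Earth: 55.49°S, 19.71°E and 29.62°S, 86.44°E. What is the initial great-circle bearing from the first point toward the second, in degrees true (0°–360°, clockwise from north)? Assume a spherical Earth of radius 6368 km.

89.8°

N = sin Δλ·cos φ₂ = +0.7986;  D = cos φ₁ sin φ₂ − sin φ₁ cos φ₂ cos Δλ = +0.0030
initial course = atan2(N, D) = 89.79°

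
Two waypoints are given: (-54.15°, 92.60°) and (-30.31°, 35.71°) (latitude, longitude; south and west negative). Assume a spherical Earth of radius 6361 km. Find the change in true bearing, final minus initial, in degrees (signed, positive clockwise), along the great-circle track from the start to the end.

+40.8°

Initial bearing θ₁ = atan2(sin Δλ cos φ₂, cos φ₁ sin φ₂ − sin φ₁ cos φ₂ cos Δλ) = 276.83°
Final bearing θ₂ = (initial bearing from the destination back to the start) + 180° = 317.66°
Δθ = θ₂ − θ₁ = +40.8°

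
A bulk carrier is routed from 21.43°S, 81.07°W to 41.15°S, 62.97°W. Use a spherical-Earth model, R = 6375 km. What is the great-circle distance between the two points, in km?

2776 km

Haversine: a = sin²(Δφ/2)+cos φ₁ cos φ₂ sin²(Δλ/2) = 0.04667;  σ = 2·atan2(√a,√(1−a))
σ = 24.951° → d = Rσ = 6375·0.43548 = 2776 km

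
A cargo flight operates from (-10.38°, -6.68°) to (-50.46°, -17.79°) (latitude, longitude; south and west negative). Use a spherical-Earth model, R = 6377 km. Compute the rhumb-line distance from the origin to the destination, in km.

Δψ = ln[tan(π/4+φ₂/2)/tan(π/4+φ₁/2)] = -0.8411;  Δφ = -0.6995 rad,  Δλ = -0.1939 rad
q = Δφ/Δψ = 0.8317
d = R·√(Δφ² + q²Δλ²) = 6377·0.71788 = 4578 km

4578 km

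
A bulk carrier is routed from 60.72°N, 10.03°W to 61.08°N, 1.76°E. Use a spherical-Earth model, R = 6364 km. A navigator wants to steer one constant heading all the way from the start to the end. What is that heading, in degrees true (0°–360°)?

Meridional parts: M(φ₁)=+1.3424, M(φ₂)=+1.3553 → ΔM = +0.0129;  Δλ = +0.2058 rad
tan C = Δλ / ΔM = +15.9273 → C = 86.41°

86.4°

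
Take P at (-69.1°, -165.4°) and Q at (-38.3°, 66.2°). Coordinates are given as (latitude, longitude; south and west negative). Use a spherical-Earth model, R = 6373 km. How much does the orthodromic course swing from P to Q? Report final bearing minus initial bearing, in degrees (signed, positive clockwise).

+119.9°

At departure: θ₁ = atan2(sin Δλ cos φ₂, cos φ₁ sin φ₂ − sin φ₁ cos φ₂ cos Δλ) = 222.28°
At arrival: θ₂ = atan2(sin Δλ cos φ₁, −cos φ₂ sin φ₁ + sin φ₂ cos φ₁ cos Δλ) = 342.19°
Δθ = θ₂ − θ₁ = +119.9°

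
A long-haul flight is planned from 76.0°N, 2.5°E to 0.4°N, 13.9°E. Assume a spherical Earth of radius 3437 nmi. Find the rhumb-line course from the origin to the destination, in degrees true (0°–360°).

174.6°

Meridional parts: M(φ₁)=+2.0973, M(φ₂)=+0.0070 → ΔM = -2.0903;  Δλ = +0.1990 rad
tan C = Δλ / ΔM = -0.0952 → C = 174.56°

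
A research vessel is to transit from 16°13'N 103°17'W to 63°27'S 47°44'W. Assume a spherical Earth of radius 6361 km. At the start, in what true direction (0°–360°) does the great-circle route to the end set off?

N = sin Δλ·cos φ₂ = +0.3686;  D = cos φ₁ sin φ₂ − sin φ₁ cos φ₂ cos Δλ = -0.9296
initial course = atan2(N, D) = 158.37°

158.4°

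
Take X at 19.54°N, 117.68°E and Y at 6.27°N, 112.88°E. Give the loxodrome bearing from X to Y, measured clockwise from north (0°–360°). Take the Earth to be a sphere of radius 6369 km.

Δψ = ln[tan(π/4+φ₂/2)/tan(π/4+φ₁/2)] = -0.2382
Δλ = -0.0838 rad (taken the short way round)
course = atan2(Δλ, Δψ) = 199.38°

199.4°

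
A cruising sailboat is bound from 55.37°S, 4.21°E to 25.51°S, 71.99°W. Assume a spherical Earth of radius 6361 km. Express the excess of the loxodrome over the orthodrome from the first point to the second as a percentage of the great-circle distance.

3.6%

Great circle: σ = 1.0739 rad → d_gc = Rσ = 6831.0 km
Rhumb: Δφ = +0.5212, Δλ = -1.3299, Δψ = +0.7048, q = Δφ/Δψ = 0.7394 → d_rh = R√(Δφ²+q²Δλ²) = 7079.4 km
Excess = (7079.4 − 6831.0) / 6831.0 = 248.4 / 6831.0 = 3.64% ≈ 3.6%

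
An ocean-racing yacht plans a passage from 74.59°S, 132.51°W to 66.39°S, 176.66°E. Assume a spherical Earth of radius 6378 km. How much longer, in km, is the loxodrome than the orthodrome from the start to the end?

Great circle: cos σ = sin φ₁ sin φ₂ + cos φ₁ cos φ₂ cos Δλ,  σ = 0.3157 rad → d_gc = 2013.7 km
Rhumb line: Δψ = +0.4349, q = Δφ/Δψ = 0.3291, d_rh = R√(Δφ²+q²Δλ²) = 2073.7 km
Excess = 2073.7 − 2013.7 = 60.0 ≈ 60 km

60 km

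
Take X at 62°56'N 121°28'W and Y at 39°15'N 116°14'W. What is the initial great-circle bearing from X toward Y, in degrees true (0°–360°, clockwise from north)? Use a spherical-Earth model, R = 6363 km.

N = sin Δλ·cos φ₂ = +0.0706;  D = cos φ₁ sin φ₂ − sin φ₁ cos φ₂ cos Δλ = -0.3988
initial course = atan2(N, D) = 169.96°

170.0°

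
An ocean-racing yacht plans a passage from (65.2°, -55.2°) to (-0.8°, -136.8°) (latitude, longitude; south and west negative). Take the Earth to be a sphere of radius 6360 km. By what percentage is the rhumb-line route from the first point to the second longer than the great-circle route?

3.4%

Great circle: σ = 1.5222 rad → d_gc = Rσ = 9681.1 km
Rhumb: Δφ = -1.1519, Δλ = -1.4242, Δψ = -1.5287, q = Δφ/Δψ = 0.7535 → d_rh = R√(Δφ²+q²Δλ²) = 10012.9 km
Excess = (10012.9 − 9681.1) / 9681.1 = 331.8 / 9681.1 = 3.43% ≈ 3.4%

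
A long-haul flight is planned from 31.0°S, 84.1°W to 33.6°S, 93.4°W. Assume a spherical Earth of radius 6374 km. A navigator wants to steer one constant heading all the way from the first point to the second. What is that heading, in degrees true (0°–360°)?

251.7°

Δψ = ln[tan(π/4+φ₂/2)/tan(π/4+φ₁/2)] = -0.0537
Δλ = -0.1623 rad (taken the short way round)
course = atan2(Δλ, Δψ) = 251.70°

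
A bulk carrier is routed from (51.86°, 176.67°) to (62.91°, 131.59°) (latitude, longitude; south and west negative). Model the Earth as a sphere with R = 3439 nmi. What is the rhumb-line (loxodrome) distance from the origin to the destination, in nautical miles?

Rhumb course C = atan2(Δλ, Δψ) with Δψ = ln[tan(π/4+φ₂/2)/tan(π/4+φ₁/2)] = +0.3611, Δλ = -0.7868 → C = 294.65°
d = R·|Δφ| / |cos C| = 3439·0.19286 / 0.41715 = 1590 nmi

1590 nmi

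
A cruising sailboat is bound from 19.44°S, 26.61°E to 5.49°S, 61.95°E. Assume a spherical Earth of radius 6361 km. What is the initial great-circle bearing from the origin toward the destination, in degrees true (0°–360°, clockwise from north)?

θ = atan2( sin Δλ·cos φ₂ ,  cos φ₁ sin φ₂ − sin φ₁ cos φ₂ cos Δλ )
  = atan2(+0.5758, +0.1800) = 72.64°

72.6°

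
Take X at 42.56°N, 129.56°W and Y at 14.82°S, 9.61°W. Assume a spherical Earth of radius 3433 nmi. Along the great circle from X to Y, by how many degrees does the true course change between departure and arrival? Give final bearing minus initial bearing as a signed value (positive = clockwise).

At departure: θ₁ = atan2(sin Δλ cos φ₂, cos φ₁ sin φ₂ − sin φ₁ cos φ₂ cos Δλ) = 80.64°
At arrival: θ₂ = atan2(sin Δλ cos φ₁, −cos φ₂ sin φ₁ + sin φ₂ cos φ₁ cos Δλ) = 131.26°
Δθ = θ₂ − θ₁ = +50.6°

+50.6°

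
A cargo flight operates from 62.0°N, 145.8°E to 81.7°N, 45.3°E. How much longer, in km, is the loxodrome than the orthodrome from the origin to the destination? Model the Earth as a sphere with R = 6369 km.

411 km

Great circle: cos σ = sin φ₁ sin φ₂ + cos φ₁ cos φ₂ cos Δλ,  σ = 0.5329 rad → d_gc = 3393.9 km
Rhumb line: Δψ = +1.2344, q = Δφ/Δψ = 0.2785, d_rh = R√(Δφ²+q²Δλ²) = 3805.1 km
Excess = 3805.1 − 3393.9 = 411.2 ≈ 411 km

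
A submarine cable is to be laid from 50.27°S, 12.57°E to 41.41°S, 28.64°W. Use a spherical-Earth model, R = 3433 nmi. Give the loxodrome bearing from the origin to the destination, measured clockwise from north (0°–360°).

287.2°

Δψ = ln[tan(π/4+φ₂/2)/tan(π/4+φ₁/2)] = +0.2227
Δλ = -0.7193 rad (taken the short way round)
course = atan2(Δλ, Δψ) = 287.20°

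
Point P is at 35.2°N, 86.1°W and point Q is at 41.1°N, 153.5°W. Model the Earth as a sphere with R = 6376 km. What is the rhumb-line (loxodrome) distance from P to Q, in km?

Δψ = ln[tan(π/4+φ₂/2)/tan(π/4+φ₁/2)] = +0.1311;  Δφ = +0.1030 rad,  Δλ = -1.1764 rad
q = Δφ/Δψ = 0.7856
d = R·√(Δφ² + q²Δλ²) = 6376·0.92988 = 5929 km

5929 km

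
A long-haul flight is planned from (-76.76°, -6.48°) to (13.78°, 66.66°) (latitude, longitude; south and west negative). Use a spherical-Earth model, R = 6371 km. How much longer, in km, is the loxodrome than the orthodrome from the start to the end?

328 km

Great circle: cos σ = sin φ₁ sin φ₂ + cos φ₁ cos φ₂ cos Δλ,  σ = 1.7389 rad → d_gc = 11078.8 km
Rhumb line: Δψ = +2.3965, q = Δφ/Δψ = 0.6594, d_rh = R√(Δφ²+q²Δλ²) = 11406.7 km
Excess = 11406.7 − 11078.8 = 327.9 ≈ 328 km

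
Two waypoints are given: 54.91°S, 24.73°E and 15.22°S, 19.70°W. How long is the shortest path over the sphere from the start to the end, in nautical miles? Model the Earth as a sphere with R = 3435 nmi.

3138 nmi

cos σ = sin φ₁ sin φ₂ + cos φ₁ cos φ₂ cos Δλ
      = sin(-54.91°)sin(-15.22°) + cos(-54.91°)cos(-15.22°)cos(-44.43°) = 0.6109
σ = 52.344° → d = Rσ = 3435·0.91357 = 3138 nmi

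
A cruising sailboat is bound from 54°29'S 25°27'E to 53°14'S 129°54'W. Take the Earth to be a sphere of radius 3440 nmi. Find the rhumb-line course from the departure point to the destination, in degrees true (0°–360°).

270.8°

Δψ = ln[tan(π/4+φ₂/2)/tan(π/4+φ₁/2)] = +0.0370
Δλ = -2.7114 rad (taken the short way round)
course = atan2(Δλ, Δψ) = 270.78°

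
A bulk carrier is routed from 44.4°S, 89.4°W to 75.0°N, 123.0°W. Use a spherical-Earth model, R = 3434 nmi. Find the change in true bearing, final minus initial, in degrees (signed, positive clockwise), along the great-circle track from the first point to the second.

At departure: θ₁ = atan2(sin Δλ cos φ₂, cos φ₁ sin φ₂ − sin φ₁ cos φ₂ cos Δλ) = 350.33°
At arrival: θ₂ = atan2(sin Δλ cos φ₁, −cos φ₂ sin φ₁ + sin φ₂ cos φ₁ cos Δλ) = 332.39°
Δθ = θ₂ − θ₁ = -17.9°

-17.9°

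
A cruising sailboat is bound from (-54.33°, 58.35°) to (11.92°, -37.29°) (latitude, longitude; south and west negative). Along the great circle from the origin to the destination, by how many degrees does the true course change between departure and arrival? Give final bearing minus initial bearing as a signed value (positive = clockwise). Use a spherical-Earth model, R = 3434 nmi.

Initial bearing θ₁ = atan2(sin Δλ cos φ₂, cos φ₁ sin φ₂ − sin φ₁ cos φ₂ cos Δλ) = 272.49°
Final bearing θ₂ = (initial bearing from the destination back to the start) + 180° = 323.46°
Δθ = θ₂ − θ₁ = +51.0°

+51.0°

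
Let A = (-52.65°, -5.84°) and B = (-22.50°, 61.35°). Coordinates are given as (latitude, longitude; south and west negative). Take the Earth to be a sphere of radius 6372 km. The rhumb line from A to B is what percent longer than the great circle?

Great circle: σ = 1.0222 rad → d_gc = Rσ = 6513.3 km
Rhumb: Δφ = +0.5262, Δλ = +1.1727, Δψ = +0.6815, q = Δφ/Δψ = 0.7721 → d_rh = R√(Δφ²+q²Δλ²) = 6673.1 km
Excess = (6673.1 − 6513.3) / 6513.3 = 159.8 / 6513.3 = 2.453% ≈ 2.5%

2.5%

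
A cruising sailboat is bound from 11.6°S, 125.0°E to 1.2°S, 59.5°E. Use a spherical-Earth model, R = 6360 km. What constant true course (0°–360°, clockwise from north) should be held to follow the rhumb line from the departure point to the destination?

Δψ = ln[tan(π/4+φ₂/2)/tan(π/4+φ₁/2)] = +0.1829
Δλ = -1.1432 rad (taken the short way round)
course = atan2(Δλ, Δψ) = 279.09°

279.1°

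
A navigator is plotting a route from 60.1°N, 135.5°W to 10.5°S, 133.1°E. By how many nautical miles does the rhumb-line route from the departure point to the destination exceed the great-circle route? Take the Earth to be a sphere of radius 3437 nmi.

Great circle: cos σ = sin φ₁ sin φ₂ + cos φ₁ cos φ₂ cos Δλ,  σ = 1.7416 rad → d_gc = 5985.8 nmi
Rhumb line: Δψ = -1.5047, q = Δφ/Δψ = 0.8189, d_rh = R√(Δφ²+q²Δλ²) = 6172.0 nmi
Excess = 6172.0 − 5985.8 = 186.2 ≈ 186 nmi

186 nmi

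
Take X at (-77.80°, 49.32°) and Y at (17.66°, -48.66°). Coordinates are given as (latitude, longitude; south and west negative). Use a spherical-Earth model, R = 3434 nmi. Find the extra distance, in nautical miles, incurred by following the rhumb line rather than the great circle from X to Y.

Great circle: cos σ = sin φ₁ sin φ₂ + cos φ₁ cos φ₂ cos Δλ,  σ = 1.9012 rad → d_gc = 6528.9 nmi
Rhumb line: Δψ = +2.5494, q = Δφ/Δψ = 0.6535, d_rh = R√(Δφ²+q²Δλ²) = 6889.3 nmi
Excess = 6889.3 − 6528.9 = 360.4 ≈ 360 nmi

360 nmi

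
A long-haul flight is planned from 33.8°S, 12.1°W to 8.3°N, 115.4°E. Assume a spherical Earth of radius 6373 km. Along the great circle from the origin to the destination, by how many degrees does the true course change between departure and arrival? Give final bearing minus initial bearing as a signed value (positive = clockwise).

-51.2°

Initial bearing θ₁ = atan2(sin Δλ cos φ₂, cos φ₁ sin φ₂ − sin φ₁ cos φ₂ cos Δλ) = 105.33°
Final bearing θ₂ = (initial bearing from the destination back to the start) + 180° = 54.09°
Δθ = θ₂ − θ₁ = -51.2°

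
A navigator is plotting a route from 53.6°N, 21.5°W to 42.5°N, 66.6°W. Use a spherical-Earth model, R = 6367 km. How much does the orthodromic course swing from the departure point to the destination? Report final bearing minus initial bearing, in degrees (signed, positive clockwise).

At departure: θ₁ = atan2(sin Δλ cos φ₂, cos φ₁ sin φ₂ − sin φ₁ cos φ₂ cos Δλ) = 268.03°
At arrival: θ₂ = atan2(sin Δλ cos φ₁, −cos φ₂ sin φ₁ + sin φ₂ cos φ₁ cos Δλ) = 233.55°
Δθ = θ₂ − θ₁ = -34.5°

-34.5°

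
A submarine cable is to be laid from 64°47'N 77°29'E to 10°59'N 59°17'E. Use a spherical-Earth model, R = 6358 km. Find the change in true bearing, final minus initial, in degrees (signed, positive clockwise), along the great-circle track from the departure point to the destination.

Initial bearing θ₁ = atan2(sin Δλ cos φ₂, cos φ₁ sin φ₂ − sin φ₁ cos φ₂ cos Δλ) = 201.91°
Final bearing θ₂ = (initial bearing from the destination back to the start) + 180° = 189.32°
Δθ = θ₂ − θ₁ = -12.6°

-12.6°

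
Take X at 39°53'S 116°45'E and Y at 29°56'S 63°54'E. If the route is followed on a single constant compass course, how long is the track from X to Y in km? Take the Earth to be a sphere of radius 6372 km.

Δψ = ln[tan(π/4+φ₂/2)/tan(π/4+φ₁/2)] = +0.2123;  Δφ = +0.1737 rad,  Δλ = -0.9224 rad
q = Δφ/Δψ = 0.8180
d = R·√(Δφ² + q²Δλ²) = 6372·0.77428 = 4934 km

4934 km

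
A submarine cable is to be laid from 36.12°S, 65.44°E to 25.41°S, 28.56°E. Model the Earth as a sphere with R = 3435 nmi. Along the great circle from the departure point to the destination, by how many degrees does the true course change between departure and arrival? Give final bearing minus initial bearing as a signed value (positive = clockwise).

+19.4°

Initial bearing θ₁ = atan2(sin Δλ cos φ₂, cos φ₁ sin φ₂ − sin φ₁ cos φ₂ cos Δλ) = 278.32°
Final bearing θ₂ = (initial bearing from the destination back to the start) + 180° = 297.76°
Δθ = θ₂ − θ₁ = +19.4°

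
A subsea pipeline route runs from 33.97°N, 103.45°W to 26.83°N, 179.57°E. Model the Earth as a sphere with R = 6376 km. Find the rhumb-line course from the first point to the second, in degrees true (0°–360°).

Δψ = ln[tan(π/4+φ₂/2)/tan(π/4+φ₁/2)] = -0.1446
Δλ = -1.3436 rad (taken the short way round)
course = atan2(Δλ, Δψ) = 263.86°

263.9°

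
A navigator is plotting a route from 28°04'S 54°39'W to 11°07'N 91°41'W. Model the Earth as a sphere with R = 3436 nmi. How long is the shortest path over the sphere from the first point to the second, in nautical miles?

3184 nmi

Haversine: a = sin²(Δφ/2)+cos φ₁ cos φ₂ sin²(Δλ/2) = 0.19976;  σ = 2·atan2(√a,√(1−a))
σ = 53.096° → d = Rσ = 3436·0.92670 = 3184 nmi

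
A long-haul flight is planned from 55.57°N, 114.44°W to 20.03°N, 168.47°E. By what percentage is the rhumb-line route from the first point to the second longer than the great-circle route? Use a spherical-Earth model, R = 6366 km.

Great circle: σ = 1.1580 rad → d_gc = Rσ = 7371.7 km
Rhumb: Δφ = -0.6203, Δλ = -1.3455, Δψ = -0.8148, q = Δφ/Δψ = 0.7613 → d_rh = R√(Δφ²+q²Δλ²) = 7623.3 km
Excess = (7623.3 − 7371.7) / 7371.7 = 251.6 / 7371.7 = 3.41% ≈ 3.4%

3.4%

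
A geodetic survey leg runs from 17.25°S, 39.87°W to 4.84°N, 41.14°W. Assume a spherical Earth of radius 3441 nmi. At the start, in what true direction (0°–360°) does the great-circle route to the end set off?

356.6°

θ = atan2( sin Δλ·cos φ₂ ,  cos φ₁ sin φ₂ − sin φ₁ cos φ₂ cos Δλ )
  = atan2(-0.0221, +0.3760) = 356.64°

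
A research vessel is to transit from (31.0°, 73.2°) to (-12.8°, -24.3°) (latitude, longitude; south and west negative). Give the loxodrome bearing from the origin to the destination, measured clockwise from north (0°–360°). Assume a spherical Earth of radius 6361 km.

Δψ = ln[tan(π/4+φ₂/2)/tan(π/4+φ₁/2)] = -0.7948
Δλ = -1.7017 rad (taken the short way round)
course = atan2(Δλ, Δψ) = 244.96°

245.0°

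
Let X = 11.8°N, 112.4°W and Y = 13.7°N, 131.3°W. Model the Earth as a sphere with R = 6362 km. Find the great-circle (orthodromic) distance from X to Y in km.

cos σ = sin φ₁ sin φ₂ + cos φ₁ cos φ₂ cos Δλ
      = sin(11.80°)sin(13.70°) + cos(11.80°)cos(13.70°)cos(-18.90°) = 0.9482
σ = 18.527° → d = Rσ = 6362·0.32335 = 2057 km

2057 km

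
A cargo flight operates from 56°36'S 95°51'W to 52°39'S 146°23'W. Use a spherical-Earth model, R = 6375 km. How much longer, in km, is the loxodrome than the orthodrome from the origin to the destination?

Great circle: cos σ = sin φ₁ sin φ₂ + cos φ₁ cos φ₂ cos Δλ,  σ = 0.5034 rad → d_gc = 3209.3 km
Rhumb line: Δψ = +0.1192, q = Δφ/Δψ = 0.5784, d_rh = R√(Δφ²+q²Δλ²) = 3281.4 km
Excess = 3281.4 − 3209.3 = 72.1 ≈ 72 km

72 km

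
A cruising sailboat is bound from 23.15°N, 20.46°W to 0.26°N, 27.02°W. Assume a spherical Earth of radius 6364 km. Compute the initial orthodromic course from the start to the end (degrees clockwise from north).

196.5°

N = sin Δλ·cos φ₂ = -0.1142;  D = cos φ₁ sin φ₂ − sin φ₁ cos φ₂ cos Δλ = -0.3864
initial course = atan2(N, D) = 196.47°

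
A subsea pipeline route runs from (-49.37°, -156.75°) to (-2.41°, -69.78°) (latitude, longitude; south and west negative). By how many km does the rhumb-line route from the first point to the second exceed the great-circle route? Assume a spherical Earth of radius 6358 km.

Great circle: cos σ = sin φ₁ sin φ₂ + cos φ₁ cos φ₂ cos Δλ,  σ = 1.5044 rad → d_gc = 9565.3 km
Rhumb line: Δψ = +0.9516, q = Δφ/Δψ = 0.8613, d_rh = R√(Δφ²+q²Δλ²) = 9810.5 km
Excess = 9810.5 − 9565.3 = 245.2 ≈ 245 km

245 km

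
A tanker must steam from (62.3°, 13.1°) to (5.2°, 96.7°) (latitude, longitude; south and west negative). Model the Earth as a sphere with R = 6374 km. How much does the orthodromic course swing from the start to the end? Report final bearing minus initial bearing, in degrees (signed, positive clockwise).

+59.0°

At departure: θ₁ = atan2(sin Δλ cos φ₂, cos φ₁ sin φ₂ − sin φ₁ cos φ₂ cos Δλ) = 93.25°
At arrival: θ₂ = atan2(sin Δλ cos φ₁, −cos φ₂ sin φ₁ + sin φ₂ cos φ₁ cos Δλ) = 152.22°
Δθ = θ₂ − θ₁ = +59.0°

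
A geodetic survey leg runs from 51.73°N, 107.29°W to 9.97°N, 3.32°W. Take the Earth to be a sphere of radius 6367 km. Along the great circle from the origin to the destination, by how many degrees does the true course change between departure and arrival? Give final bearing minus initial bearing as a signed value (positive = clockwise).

+70.1°

Initial bearing θ₁ = atan2(sin Δλ cos φ₂, cos φ₁ sin φ₂ − sin φ₁ cos φ₂ cos Δλ) = 72.91°
Final bearing θ₂ = (initial bearing from the destination back to the start) + 180° = 143.05°
Δθ = θ₂ − θ₁ = +70.1°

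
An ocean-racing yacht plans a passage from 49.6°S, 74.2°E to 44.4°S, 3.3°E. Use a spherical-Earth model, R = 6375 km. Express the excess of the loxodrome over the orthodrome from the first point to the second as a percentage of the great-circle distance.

Great circle: σ = 0.8171 rad → d_gc = Rσ = 5209.0 km
Rhumb: Δφ = +0.0908, Δλ = -1.2374, Δψ = +0.1332, q = Δφ/Δψ = 0.6812 → d_rh = R√(Δφ²+q²Δλ²) = 5405.0 km
Excess = (5405.0 − 5209.0) / 5209.0 = 196.0 / 5209.0 = 3.76% ≈ 3.8%

3.8%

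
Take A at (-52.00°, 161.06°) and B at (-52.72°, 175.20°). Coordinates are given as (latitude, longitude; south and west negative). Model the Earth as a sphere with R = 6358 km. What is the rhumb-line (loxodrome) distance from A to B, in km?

Rhumb course C = atan2(Δλ, Δψ) with Δψ = ln[tan(π/4+φ₂/2)/tan(π/4+φ₁/2)] = -0.0206, Δλ = +0.2468 → C = 94.77°
d = R·|Δφ| / |cos C| = 6358·0.01257 / 0.08309 = 962 km

962 km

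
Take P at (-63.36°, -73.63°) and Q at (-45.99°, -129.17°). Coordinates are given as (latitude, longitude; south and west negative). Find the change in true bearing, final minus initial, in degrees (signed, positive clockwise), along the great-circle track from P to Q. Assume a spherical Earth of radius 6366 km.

At departure: θ₁ = atan2(sin Δλ cos φ₂, cos φ₁ sin φ₂ − sin φ₁ cos φ₂ cos Δλ) = 272.89°
At arrival: θ₂ = atan2(sin Δλ cos φ₁, −cos φ₂ sin φ₁ + sin φ₂ cos φ₁ cos Δλ) = 319.87°
Δθ = θ₂ − θ₁ = +47.0°

+47.0°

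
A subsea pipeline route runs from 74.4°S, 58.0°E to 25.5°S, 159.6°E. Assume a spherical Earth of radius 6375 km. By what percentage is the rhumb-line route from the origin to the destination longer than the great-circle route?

9.3%

Great circle: σ = 1.1963 rad → d_gc = Rσ = 7626.1 km
Rhumb: Δφ = +0.8535, Δλ = +1.7733, Δψ = +1.5274, q = Δφ/Δψ = 0.5588 → d_rh = R√(Δφ²+q²Δλ²) = 8336.9 km
Excess = (8336.9 − 7626.1) / 7626.1 = 710.8 / 7626.1 = 9.32% ≈ 9.3%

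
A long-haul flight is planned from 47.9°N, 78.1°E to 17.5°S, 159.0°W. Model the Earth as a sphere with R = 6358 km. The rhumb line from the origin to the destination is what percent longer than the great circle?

Great circle: σ = 2.1778 rad → d_gc = Rσ = 13846.5 km
Rhumb: Δφ = -1.1414, Δλ = +2.1450, Δψ = -1.2652, q = Δφ/Δψ = 0.9022 → d_rh = R√(Δφ²+q²Δλ²) = 14285.2 km
Excess = (14285.2 − 13846.5) / 13846.5 = 438.7 / 13846.5 = 3.17% ≈ 3.2%

3.2%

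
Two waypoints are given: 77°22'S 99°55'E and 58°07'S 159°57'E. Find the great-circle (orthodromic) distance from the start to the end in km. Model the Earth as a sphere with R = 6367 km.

3066 km

Haversine: a = sin²(Δφ/2)+cos φ₁ cos φ₂ sin²(Δλ/2) = 0.05686;  σ = 2·atan2(√a,√(1−a))
σ = 27.592° → d = Rσ = 6367·0.48157 = 3066 km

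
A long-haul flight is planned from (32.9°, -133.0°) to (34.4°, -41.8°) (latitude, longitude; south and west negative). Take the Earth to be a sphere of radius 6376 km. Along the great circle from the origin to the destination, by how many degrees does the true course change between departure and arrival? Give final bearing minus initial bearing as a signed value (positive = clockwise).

Initial bearing θ₁ = atan2(sin Δλ cos φ₂, cos φ₁ sin φ₂ − sin φ₁ cos φ₂ cos Δλ) = 59.61°
Final bearing θ₂ = (initial bearing from the destination back to the start) + 180° = 118.62°
Δθ = θ₂ − θ₁ = +59.0°

+59.0°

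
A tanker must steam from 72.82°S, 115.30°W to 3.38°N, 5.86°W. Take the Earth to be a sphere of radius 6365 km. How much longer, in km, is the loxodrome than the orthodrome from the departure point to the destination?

Great circle: cos σ = sin φ₁ sin φ₂ + cos φ₁ cos φ₂ cos Δλ,  σ = 1.7259 rad → d_gc = 10985.2 km
Rhumb line: Δψ = +1.9491, q = Δφ/Δψ = 0.6823, d_rh = R√(Δφ²+q²Δλ²) = 11852.2 km
Excess = 11852.2 − 10985.2 = 867.0 ≈ 867 km

867 km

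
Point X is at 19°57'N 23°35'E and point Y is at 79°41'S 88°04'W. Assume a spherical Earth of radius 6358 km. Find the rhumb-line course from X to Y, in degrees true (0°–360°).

Meridional parts: M(φ₁)=+0.3554, M(φ₂)=-2.4049 → ΔM = -2.7604;  Δλ = -1.9487 rad
tan C = Δλ / ΔM = +0.7059 → C = 215.22°

215.2°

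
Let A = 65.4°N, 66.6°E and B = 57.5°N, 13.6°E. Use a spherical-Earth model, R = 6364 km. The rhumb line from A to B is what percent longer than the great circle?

2.9%

Great circle: σ = 0.4477 rad → d_gc = Rσ = 2849.1 km
Rhumb: Δφ = -0.1379, Δλ = -0.9250, Δψ = -0.2903, q = Δφ/Δψ = 0.4750 → d_rh = R√(Δφ²+q²Δλ²) = 2930.6 km
Excess = (2930.6 − 2849.1) / 2849.1 = 81.5 / 2849.1 = 2.86% ≈ 2.9%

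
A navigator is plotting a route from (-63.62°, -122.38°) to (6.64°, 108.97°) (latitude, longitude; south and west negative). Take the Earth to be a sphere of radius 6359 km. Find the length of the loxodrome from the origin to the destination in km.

13625 km

Δψ = ln[tan(π/4+φ₂/2)/tan(π/4+φ₁/2)] = +1.5670;  Δφ = +1.2263 rad,  Δλ = -2.2454 rad
q = Δφ/Δψ = 0.7825
d = R·√(Δφ² + q²Δλ²) = 6359·2.14269 = 13625 km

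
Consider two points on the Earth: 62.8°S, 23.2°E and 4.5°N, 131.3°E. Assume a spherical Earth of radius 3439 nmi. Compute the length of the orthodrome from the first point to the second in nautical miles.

cos σ = sin φ₁ sin φ₂ + cos φ₁ cos φ₂ cos Δλ
      = sin(-62.80°)sin(4.50°) + cos(-62.80°)cos(4.50°)cos(108.10°) = -0.2114
σ = 102.202° → d = Rσ = 3439·1.78376 = 6134 nmi

6134 nmi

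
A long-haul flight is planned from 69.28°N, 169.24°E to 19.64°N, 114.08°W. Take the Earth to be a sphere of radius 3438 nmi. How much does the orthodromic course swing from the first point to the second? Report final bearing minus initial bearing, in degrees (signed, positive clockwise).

+62.8°

Initial bearing θ₁ = atan2(sin Δλ cos φ₂, cos φ₁ sin φ₂ − sin φ₁ cos φ₂ cos Δλ) = 95.24°
Final bearing θ₂ = (initial bearing from the destination back to the start) + 180° = 158.03°
Δθ = θ₂ − θ₁ = +62.8°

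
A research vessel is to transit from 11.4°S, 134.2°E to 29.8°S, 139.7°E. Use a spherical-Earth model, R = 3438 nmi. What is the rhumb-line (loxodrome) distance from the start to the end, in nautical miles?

1146 nmi

Δψ = ln[tan(π/4+φ₂/2)/tan(π/4+φ₁/2)] = -0.3450;  Δφ = -0.3211 rad,  Δλ = +0.0960 rad
q = Δφ/Δψ = 0.9309
d = R·√(Δφ² + q²Δλ²) = 3438·0.33334 = 1146 nmi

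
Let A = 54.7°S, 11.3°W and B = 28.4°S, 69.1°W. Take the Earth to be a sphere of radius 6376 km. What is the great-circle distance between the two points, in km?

5428 km

cos σ = sin φ₁ sin φ₂ + cos φ₁ cos φ₂ cos Δλ
      = sin(-54.70°)sin(-28.40°) + cos(-54.70°)cos(-28.40°)cos(-57.80°) = 0.6590
σ = 48.773° → d = Rσ = 6376·0.85125 = 5428 km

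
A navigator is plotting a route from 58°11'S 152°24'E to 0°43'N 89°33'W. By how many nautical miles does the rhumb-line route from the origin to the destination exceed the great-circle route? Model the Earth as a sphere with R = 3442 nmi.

Great circle: cos σ = sin φ₁ sin φ₂ + cos φ₁ cos φ₂ cos Δλ,  σ = 1.8323 rad → d_gc = 6306.7 nmi
Rhumb line: Δψ = +1.2677, q = Δφ/Δψ = 0.8109, d_rh = R√(Δφ²+q²Δλ²) = 6752.1 nmi
Excess = 6752.1 − 6306.7 = 445.4 ≈ 445 nmi

445 nmi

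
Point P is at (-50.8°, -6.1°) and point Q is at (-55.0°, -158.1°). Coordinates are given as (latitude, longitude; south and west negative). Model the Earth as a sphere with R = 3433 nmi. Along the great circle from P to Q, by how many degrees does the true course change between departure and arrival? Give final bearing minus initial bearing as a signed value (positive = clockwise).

Initial bearing θ₁ = atan2(sin Δλ cos φ₂, cos φ₁ sin φ₂ − sin φ₁ cos φ₂ cos Δλ) = 196.48°
Final bearing θ₂ = (initial bearing from the destination back to the start) + 180° = 341.78°
Δθ = θ₂ − θ₁ = +145.3°

+145.3°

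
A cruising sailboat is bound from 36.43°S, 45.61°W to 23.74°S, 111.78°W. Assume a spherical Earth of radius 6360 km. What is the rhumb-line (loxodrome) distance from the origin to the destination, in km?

6489 km

Rhumb course C = atan2(Δλ, Δψ) with Δψ = ln[tan(π/4+φ₂/2)/tan(π/4+φ₁/2)] = +0.2568, Δλ = -1.1549 → C = 282.54°
d = R·|Δφ| / |cos C| = 6360·0.22148 / 0.21709 = 6489 km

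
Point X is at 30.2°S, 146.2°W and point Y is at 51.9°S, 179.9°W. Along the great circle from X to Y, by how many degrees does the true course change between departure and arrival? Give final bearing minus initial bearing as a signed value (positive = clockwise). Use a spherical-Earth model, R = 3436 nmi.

At departure: θ₁ = atan2(sin Δλ cos φ₂, cos φ₁ sin φ₂ − sin φ₁ cos φ₂ cos Δλ) = 219.06°
At arrival: θ₂ = atan2(sin Δλ cos φ₁, −cos φ₂ sin φ₁ + sin φ₂ cos φ₁ cos Δλ) = 241.96°
Δθ = θ₂ − θ₁ = +22.9°

+22.9°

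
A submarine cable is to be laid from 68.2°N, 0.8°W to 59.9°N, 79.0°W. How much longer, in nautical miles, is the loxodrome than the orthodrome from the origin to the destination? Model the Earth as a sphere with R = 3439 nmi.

Great circle: cos σ = sin φ₁ sin φ₂ + cos φ₁ cos φ₂ cos Δλ,  σ = 0.5710 rad → d_gc = 1963.6 nmi
Rhumb line: Δψ = -0.3338, q = Δφ/Δψ = 0.4339, d_rh = R√(Δφ²+q²Δλ²) = 2096.9 nmi
Excess = 2096.9 − 1963.6 = 133.3 ≈ 133 nmi

133 nmi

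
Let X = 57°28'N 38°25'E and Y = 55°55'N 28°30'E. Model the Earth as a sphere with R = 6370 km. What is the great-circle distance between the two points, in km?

629 km

cos σ = sin φ₁ sin φ₂ + cos φ₁ cos φ₂ cos Δλ
      = sin(57.47°)sin(55.92°) + cos(57.47°)cos(55.92°)cos(-9.92°) = 0.9951
σ = 5.656° → d = Rσ = 6370·0.09872 = 629 km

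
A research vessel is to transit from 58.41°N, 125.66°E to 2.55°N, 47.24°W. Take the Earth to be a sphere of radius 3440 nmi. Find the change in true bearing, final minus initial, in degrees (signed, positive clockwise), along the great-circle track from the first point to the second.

At departure: θ₁ = atan2(sin Δλ cos φ₂, cos φ₁ sin φ₂ − sin φ₁ cos φ₂ cos Δλ) = 351.90°
At arrival: θ₂ = atan2(sin Δλ cos φ₁, −cos φ₂ sin φ₁ + sin φ₂ cos φ₁ cos Δλ) = 184.24°
Δθ = θ₂ − θ₁ = -167.7°

-167.7°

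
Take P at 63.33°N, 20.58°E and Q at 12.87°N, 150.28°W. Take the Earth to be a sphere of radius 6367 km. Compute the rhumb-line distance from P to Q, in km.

14882 km

Rhumb course C = atan2(Δλ, Δψ) with Δψ = ln[tan(π/4+φ₂/2)/tan(π/4+φ₁/2)] = -1.2130, Δλ = -2.9821 → C = 247.87°
d = R·|Δφ| / |cos C| = 6367·0.88069 / 0.37679 = 14882 km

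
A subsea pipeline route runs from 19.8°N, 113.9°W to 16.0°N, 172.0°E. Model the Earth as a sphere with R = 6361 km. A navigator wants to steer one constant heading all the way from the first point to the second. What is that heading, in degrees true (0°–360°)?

266.9°

Δψ = ln[tan(π/4+φ₂/2)/tan(π/4+φ₁/2)] = -0.0697
Δλ = -1.2933 rad (taken the short way round)
course = atan2(Δλ, Δψ) = 266.91°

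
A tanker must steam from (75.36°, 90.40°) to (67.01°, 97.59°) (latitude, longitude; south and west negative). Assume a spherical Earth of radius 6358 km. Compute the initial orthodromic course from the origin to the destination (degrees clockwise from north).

161.0°

θ = atan2( sin Δλ·cos φ₂ ,  cos φ₁ sin φ₂ − sin φ₁ cos φ₂ cos Δλ )
  = atan2(+0.0489, -0.1422) = 161.03°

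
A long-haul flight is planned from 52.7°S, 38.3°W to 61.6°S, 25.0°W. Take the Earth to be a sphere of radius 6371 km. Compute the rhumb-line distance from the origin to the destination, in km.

1271 km

Δψ = ln[tan(π/4+φ₂/2)/tan(π/4+φ₁/2)] = -0.2880;  Δφ = -0.1553 rad,  Δλ = +0.2321 rad
q = Δφ/Δψ = 0.5393
d = R·√(Δφ² + q²Δλ²) = 6371·0.19950 = 1271 km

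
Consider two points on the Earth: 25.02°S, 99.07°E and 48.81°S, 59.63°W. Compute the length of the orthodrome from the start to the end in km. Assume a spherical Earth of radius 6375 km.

11544 km

Haversine: a = sin²(Δφ/2)+cos φ₁ cos φ₂ sin²(Δλ/2) = 0.61886;  σ = 2·atan2(√a,√(1−a))
σ = 103.752° → d = Rσ = 6375·1.81082 = 11544 km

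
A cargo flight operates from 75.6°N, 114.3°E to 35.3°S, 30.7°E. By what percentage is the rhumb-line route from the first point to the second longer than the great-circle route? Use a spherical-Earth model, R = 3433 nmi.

Great circle: σ = 2.1378 rad → d_gc = Rσ = 7339.0 nmi
Rhumb: Δφ = -1.9356, Δλ = -1.4591, Δψ = -2.7281, q = Δφ/Δψ = 0.7095 → d_rh = R√(Δφ²+q²Δλ²) = 7535.5 nmi
Excess = (7535.5 − 7339.0) / 7339.0 = 196.5 / 7339.0 = 2.68% ≈ 2.7%

2.7%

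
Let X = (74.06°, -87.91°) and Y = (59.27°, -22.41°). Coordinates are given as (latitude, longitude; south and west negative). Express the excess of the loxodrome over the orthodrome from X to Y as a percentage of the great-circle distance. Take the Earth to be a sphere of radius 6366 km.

Great circle: σ = 0.4849 rad → d_gc = Rσ = 3086.8 km
Rhumb: Δφ = -0.2581, Δλ = +1.1432, Δψ = -0.6743, q = Δφ/Δψ = 0.3828 → d_rh = R√(Δφ²+q²Δλ²) = 3234.5 km
Excess = (3234.5 − 3086.8) / 3086.8 = 147.7 / 3086.8 = 4.78% ≈ 4.8%

4.8%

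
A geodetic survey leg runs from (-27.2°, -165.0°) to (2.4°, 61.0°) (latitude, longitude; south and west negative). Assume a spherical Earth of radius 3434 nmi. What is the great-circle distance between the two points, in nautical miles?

7763 nmi

cos σ = sin φ₁ sin φ₂ + cos φ₁ cos φ₂ cos Δλ
      = sin(-27.20°)sin(2.40°) + cos(-27.20°)cos(2.40°)cos(-134.00°) = -0.6364
σ = 129.527° → d = Rσ = 3434·2.26067 = 7763 nmi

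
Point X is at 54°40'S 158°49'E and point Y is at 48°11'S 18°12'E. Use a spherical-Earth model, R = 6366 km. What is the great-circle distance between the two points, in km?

7993 km

Haversine: a = sin²(Δφ/2)+cos φ₁ cos φ₂ sin²(Δλ/2) = 0.34502;  σ = 2·atan2(√a,√(1−a))
σ = 71.943° → d = Rσ = 6366·1.25564 = 7993 km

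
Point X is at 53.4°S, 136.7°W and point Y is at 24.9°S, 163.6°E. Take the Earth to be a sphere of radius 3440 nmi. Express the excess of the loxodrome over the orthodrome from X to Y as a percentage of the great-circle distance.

Great circle: σ = 0.9136 rad → d_gc = Rσ = 3142.9 nmi
Rhumb: Δφ = +0.4974, Δλ = -1.0420, Δψ = +0.6575, q = Δφ/Δψ = 0.7565 → d_rh = R√(Δφ²+q²Δλ²) = 3206.3 nmi
Excess = (3206.3 − 3142.9) / 3142.9 = 63.4 / 3142.9 = 2.02% ≈ 2.0%

2.0%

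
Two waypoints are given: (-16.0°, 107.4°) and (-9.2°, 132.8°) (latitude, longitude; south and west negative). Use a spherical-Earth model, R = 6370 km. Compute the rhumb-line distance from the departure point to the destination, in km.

2856 km

Δψ = ln[tan(π/4+φ₂/2)/tan(π/4+φ₁/2)] = +0.1217;  Δφ = +0.1187 rad,  Δλ = +0.4433 rad
q = Δφ/Δψ = 0.9753
d = R·√(Δφ² + q²Δλ²) = 6370·0.44835 = 2856 km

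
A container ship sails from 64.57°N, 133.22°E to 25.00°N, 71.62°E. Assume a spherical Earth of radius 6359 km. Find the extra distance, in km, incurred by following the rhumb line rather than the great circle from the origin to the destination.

Great circle: cos σ = sin φ₁ sin φ₂ + cos φ₁ cos φ₂ cos Δλ,  σ = 0.9682 rad → d_gc = 6156.9 km
Rhumb line: Δψ = -1.0380, q = Δφ/Δψ = 0.6654, d_rh = R√(Δφ²+q²Δλ²) = 6323.0 km
Excess = 6323.0 − 6156.9 = 166.1 ≈ 166 km

166 km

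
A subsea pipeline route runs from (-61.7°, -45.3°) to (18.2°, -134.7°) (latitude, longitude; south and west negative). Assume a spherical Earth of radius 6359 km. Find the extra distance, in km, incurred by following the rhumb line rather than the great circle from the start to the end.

304 km

Great circle: cos σ = sin φ₁ sin φ₂ + cos φ₁ cos φ₂ cos Δλ,  σ = 1.8445 rad → d_gc = 11729.1 km
Rhumb line: Δψ = +1.7010, q = Δφ/Δψ = 0.8198, d_rh = R√(Δφ²+q²Δλ²) = 12033.4 km
Excess = 12033.4 − 11729.1 = 304.3 ≈ 304 km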